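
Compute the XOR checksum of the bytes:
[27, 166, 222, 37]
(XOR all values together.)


XOR chain: 27 ^ 166 ^ 222 ^ 37 = 70

70


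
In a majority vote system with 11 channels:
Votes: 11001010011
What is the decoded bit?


Ones: 6 out of 11
Threshold: 6

1 (6/11 voted 1)


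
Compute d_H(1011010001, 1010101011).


XOR: 0001111010
Count of 1s: 5

5


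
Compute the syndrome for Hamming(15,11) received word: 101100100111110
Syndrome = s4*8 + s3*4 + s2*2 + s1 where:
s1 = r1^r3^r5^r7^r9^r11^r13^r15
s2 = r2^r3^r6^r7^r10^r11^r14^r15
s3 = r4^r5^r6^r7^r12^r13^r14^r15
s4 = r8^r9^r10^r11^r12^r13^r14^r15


s1=1, s2=1, s3=1, s4=1

Syndrome = 15 (error at position 15)


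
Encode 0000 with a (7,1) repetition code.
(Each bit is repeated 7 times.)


Each bit -> 7 copies

0000000000000000000000000000


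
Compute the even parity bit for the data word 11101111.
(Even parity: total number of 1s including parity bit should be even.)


Number of 1s in data: 7
Parity bit: 1

1


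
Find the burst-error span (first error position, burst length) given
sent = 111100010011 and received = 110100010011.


XOR: 001000000000

Burst at position 2, length 1


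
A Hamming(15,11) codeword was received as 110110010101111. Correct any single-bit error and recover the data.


Syndrome = 0: no error detected

Data: 01000101111 (no errors)


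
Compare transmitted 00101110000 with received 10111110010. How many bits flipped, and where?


XOR: 10010000010

3 error(s) at position(s): 0, 3, 9


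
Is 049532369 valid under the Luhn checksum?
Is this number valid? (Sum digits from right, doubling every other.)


Luhn sum = 40
40 mod 10 = 0

Valid (Luhn sum mod 10 = 0)


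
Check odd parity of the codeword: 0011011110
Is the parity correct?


Number of 1s: 6

No, parity error (6 ones)


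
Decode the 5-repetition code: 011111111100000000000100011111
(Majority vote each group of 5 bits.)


Groups: 01111, 11111, 00000, 00000, 01000, 11111
Majority votes: 110001

110001


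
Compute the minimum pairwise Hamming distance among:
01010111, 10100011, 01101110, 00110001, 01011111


Comparing all pairs, minimum distance: 1
Can detect 0 errors, correct 0 errors

1


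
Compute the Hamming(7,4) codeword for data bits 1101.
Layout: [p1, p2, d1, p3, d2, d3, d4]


Parity bits: p1=1, p2=0, p3=0

1010101


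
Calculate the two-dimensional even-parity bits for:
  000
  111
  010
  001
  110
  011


Row parities: 011100
Column parities: 001

Row P: 011100, Col P: 001, Corner: 1


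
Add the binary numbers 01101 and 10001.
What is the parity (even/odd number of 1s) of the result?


01101 = 13
10001 = 17
Sum = 30 = 11110
1s count = 4

even parity (4 ones in 11110)


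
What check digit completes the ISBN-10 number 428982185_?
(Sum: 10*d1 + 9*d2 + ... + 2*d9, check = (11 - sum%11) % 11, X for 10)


Weighted sum: 281
281 mod 11 = 6

Check digit: 5


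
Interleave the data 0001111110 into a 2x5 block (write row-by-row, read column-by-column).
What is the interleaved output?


Matrix:
  00011
  11110
Read columns: 0101011110

0101011110


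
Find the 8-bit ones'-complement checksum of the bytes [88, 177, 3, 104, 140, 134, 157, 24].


Sum = 827 mod 256 = 59
Complement = 196

196


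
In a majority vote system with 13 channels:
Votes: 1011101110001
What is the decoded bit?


Ones: 8 out of 13
Threshold: 7

1 (8/13 voted 1)


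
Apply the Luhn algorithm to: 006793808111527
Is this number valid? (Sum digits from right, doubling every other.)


Luhn sum = 63
63 mod 10 = 3

Invalid (Luhn sum mod 10 = 3)


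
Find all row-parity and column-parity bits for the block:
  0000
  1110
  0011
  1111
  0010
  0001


Row parities: 010011
Column parities: 0001

Row P: 010011, Col P: 0001, Corner: 1


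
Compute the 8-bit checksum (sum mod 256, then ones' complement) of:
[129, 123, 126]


Sum = 378 mod 256 = 122
Complement = 133

133


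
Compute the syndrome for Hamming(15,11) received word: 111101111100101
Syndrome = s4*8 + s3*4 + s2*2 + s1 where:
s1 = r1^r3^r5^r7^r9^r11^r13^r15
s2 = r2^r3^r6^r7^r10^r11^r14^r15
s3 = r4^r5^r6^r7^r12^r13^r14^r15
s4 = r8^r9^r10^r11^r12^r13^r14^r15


s1=0, s2=0, s3=1, s4=1

Syndrome = 12 (error at position 12)


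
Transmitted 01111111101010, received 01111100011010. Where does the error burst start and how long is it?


XOR: 00000011110000

Burst at position 6, length 4


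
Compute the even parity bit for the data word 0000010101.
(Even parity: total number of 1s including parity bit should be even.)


Number of 1s in data: 3
Parity bit: 1

1


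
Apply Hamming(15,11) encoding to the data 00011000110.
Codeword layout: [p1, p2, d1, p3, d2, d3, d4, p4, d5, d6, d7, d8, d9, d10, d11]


Parity bits: p1=1, p2=0, p3=1, p4=1

100100111000110


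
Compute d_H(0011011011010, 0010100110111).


XOR: 0001111101101
Count of 1s: 8

8


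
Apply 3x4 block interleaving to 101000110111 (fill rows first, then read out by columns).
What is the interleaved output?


Matrix:
  1010
  0011
  0111
Read columns: 100001111011

100001111011


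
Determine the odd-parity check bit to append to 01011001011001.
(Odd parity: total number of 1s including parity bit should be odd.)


Number of 1s in data: 7
Parity bit: 0

0


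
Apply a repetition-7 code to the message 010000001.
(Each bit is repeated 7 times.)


Each bit -> 7 copies

000000011111110000000000000000000000000000000000000000001111111


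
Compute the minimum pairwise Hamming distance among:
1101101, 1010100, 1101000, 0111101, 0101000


Comparing all pairs, minimum distance: 1
Can detect 0 errors, correct 0 errors

1


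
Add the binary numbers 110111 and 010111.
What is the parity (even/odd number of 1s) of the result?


110111 = 55
010111 = 23
Sum = 78 = 1001110
1s count = 4

even parity (4 ones in 1001110)


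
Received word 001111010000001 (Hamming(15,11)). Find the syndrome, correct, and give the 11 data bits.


Syndrome = 3: error at position 3

Data: 01100000001 (corrected bit 3)


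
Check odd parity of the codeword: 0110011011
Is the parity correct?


Number of 1s: 6

No, parity error (6 ones)


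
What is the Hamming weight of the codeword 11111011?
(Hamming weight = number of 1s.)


Counting 1s in 11111011

7


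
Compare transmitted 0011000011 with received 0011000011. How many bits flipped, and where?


XOR: 0000000000

0 errors (received matches sent)


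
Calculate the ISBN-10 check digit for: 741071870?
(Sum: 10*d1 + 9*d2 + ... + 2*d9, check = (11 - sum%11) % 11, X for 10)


Weighted sum: 214
214 mod 11 = 5

Check digit: 6


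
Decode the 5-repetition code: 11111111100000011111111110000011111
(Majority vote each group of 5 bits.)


Groups: 11111, 11110, 00000, 11111, 11111, 00000, 11111
Majority votes: 1101101

1101101


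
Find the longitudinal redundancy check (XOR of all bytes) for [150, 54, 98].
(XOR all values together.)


XOR chain: 150 ^ 54 ^ 98 = 194

194


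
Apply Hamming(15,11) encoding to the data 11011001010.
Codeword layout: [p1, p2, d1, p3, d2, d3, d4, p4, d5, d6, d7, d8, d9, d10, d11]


Parity bits: p1=0, p2=1, p3=0, p4=1

011010111001010


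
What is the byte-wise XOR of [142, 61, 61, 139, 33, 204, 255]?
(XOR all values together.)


XOR chain: 142 ^ 61 ^ 61 ^ 139 ^ 33 ^ 204 ^ 255 = 23

23


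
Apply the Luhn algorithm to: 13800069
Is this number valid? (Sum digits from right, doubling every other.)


Luhn sum = 24
24 mod 10 = 4

Invalid (Luhn sum mod 10 = 4)


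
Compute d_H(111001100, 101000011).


XOR: 010001111
Count of 1s: 5

5


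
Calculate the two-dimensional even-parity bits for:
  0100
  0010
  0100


Row parities: 111
Column parities: 0010

Row P: 111, Col P: 0010, Corner: 1


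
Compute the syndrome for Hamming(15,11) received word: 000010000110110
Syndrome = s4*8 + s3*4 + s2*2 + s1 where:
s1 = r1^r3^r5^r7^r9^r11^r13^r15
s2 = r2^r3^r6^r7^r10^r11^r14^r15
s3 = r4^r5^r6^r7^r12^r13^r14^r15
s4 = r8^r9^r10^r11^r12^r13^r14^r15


s1=1, s2=1, s3=1, s4=0

Syndrome = 7 (error at position 7)


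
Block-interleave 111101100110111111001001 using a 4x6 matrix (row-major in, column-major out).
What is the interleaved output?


Matrix:
  111101
  100110
  111111
  001001
Read columns: 111010101011111001101011

111010101011111001101011


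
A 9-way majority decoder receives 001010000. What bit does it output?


Ones: 2 out of 9
Threshold: 5

0 (2/9 voted 1)


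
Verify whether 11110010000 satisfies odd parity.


Number of 1s: 5

Yes, parity is correct (5 ones)


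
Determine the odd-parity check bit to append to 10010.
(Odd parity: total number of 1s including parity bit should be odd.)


Number of 1s in data: 2
Parity bit: 1

1


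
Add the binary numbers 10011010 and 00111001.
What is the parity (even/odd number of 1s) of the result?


10011010 = 154
00111001 = 57
Sum = 211 = 11010011
1s count = 5

odd parity (5 ones in 11010011)


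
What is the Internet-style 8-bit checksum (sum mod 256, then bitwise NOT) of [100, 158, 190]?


Sum = 448 mod 256 = 192
Complement = 63

63


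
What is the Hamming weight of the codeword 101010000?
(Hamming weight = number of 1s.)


Counting 1s in 101010000

3


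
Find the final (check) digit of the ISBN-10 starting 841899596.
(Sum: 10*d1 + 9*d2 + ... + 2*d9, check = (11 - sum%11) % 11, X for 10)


Weighted sum: 338
338 mod 11 = 8

Check digit: 3


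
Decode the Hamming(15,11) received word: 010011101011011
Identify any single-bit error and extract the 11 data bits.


Syndrome = 9: error at position 9

Data: 01110011011 (corrected bit 9)


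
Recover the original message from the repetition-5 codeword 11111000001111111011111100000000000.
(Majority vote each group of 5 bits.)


Groups: 11111, 00000, 11111, 11011, 11110, 00000, 00000
Majority votes: 1011100

1011100


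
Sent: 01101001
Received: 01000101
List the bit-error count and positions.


XOR: 00101100

3 error(s) at position(s): 2, 4, 5


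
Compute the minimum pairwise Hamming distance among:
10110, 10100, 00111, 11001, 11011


Comparing all pairs, minimum distance: 1
Can detect 0 errors, correct 0 errors

1


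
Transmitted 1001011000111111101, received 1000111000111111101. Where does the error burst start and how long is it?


XOR: 0001100000000000000

Burst at position 3, length 2


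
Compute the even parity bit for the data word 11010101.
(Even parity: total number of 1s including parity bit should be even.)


Number of 1s in data: 5
Parity bit: 1

1


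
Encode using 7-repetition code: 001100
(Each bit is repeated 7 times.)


Each bit -> 7 copies

000000000000001111111111111100000000000000


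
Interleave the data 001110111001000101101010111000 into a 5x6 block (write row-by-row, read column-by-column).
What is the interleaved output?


Matrix:
  001110
  111001
  000101
  101010
  111000
Read columns: 010110100111011101001001001100

010110100111011101001001001100


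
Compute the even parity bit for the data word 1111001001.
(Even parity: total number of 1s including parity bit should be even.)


Number of 1s in data: 6
Parity bit: 0

0


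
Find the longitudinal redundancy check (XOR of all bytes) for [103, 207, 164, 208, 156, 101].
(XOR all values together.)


XOR chain: 103 ^ 207 ^ 164 ^ 208 ^ 156 ^ 101 = 37

37


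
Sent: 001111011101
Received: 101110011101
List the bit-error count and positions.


XOR: 100001000000

2 error(s) at position(s): 0, 5


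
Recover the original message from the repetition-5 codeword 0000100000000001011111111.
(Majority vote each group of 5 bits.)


Groups: 00001, 00000, 00000, 10111, 11111
Majority votes: 00011

00011


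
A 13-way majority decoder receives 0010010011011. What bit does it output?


Ones: 6 out of 13
Threshold: 7

0 (6/13 voted 1)


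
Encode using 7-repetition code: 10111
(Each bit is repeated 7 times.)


Each bit -> 7 copies

11111110000000111111111111111111111


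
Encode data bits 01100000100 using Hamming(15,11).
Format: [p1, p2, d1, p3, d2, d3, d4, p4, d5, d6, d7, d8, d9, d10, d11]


Parity bits: p1=0, p2=1, p3=1, p4=1

010111010000100


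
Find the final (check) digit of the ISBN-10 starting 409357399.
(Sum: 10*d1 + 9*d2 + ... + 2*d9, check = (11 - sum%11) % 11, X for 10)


Weighted sum: 255
255 mod 11 = 2

Check digit: 9


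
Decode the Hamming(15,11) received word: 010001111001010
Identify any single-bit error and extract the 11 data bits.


Syndrome = 0: no error detected

Data: 00111001010 (no errors)


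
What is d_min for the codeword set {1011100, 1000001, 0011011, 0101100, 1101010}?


Comparing all pairs, minimum distance: 3
Can detect 2 errors, correct 1 errors

3


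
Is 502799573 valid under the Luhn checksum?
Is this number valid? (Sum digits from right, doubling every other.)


Luhn sum = 43
43 mod 10 = 3

Invalid (Luhn sum mod 10 = 3)


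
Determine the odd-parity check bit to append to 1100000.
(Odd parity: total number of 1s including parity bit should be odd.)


Number of 1s in data: 2
Parity bit: 1

1


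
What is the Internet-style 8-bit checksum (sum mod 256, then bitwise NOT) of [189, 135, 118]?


Sum = 442 mod 256 = 186
Complement = 69

69


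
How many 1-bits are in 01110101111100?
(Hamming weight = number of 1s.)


Counting 1s in 01110101111100

9


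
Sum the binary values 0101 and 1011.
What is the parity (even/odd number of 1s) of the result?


0101 = 5
1011 = 11
Sum = 16 = 10000
1s count = 1

odd parity (1 ones in 10000)


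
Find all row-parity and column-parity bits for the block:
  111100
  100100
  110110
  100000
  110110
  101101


Row parities: 000100
Column parities: 010101

Row P: 000100, Col P: 010101, Corner: 1


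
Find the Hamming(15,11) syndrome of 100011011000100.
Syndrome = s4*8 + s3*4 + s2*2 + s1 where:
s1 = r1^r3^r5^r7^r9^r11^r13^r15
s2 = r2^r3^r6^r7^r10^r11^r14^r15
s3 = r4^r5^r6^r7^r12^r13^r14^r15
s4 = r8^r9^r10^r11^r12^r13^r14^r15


s1=0, s2=1, s3=1, s4=1

Syndrome = 14 (error at position 14)


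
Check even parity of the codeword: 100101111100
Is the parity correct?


Number of 1s: 7

No, parity error (7 ones)


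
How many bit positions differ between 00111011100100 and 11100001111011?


XOR: 11011010011111
Count of 1s: 10

10


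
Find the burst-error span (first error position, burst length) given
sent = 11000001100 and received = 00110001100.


XOR: 11110000000

Burst at position 0, length 4


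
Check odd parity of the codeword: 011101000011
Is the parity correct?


Number of 1s: 6

No, parity error (6 ones)


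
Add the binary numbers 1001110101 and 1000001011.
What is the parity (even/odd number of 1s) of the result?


1001110101 = 629
1000001011 = 523
Sum = 1152 = 10010000000
1s count = 2

even parity (2 ones in 10010000000)


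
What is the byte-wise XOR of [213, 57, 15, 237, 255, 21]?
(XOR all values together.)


XOR chain: 213 ^ 57 ^ 15 ^ 237 ^ 255 ^ 21 = 228

228


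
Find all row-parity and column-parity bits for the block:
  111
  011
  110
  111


Row parities: 1001
Column parities: 101

Row P: 1001, Col P: 101, Corner: 0


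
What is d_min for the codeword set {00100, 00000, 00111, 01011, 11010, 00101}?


Comparing all pairs, minimum distance: 1
Can detect 0 errors, correct 0 errors

1


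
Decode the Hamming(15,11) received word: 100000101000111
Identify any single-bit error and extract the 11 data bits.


Syndrome = 3: error at position 3

Data: 10011000111 (corrected bit 3)


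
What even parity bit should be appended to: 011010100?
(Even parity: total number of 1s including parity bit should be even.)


Number of 1s in data: 4
Parity bit: 0

0


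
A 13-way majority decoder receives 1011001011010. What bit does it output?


Ones: 7 out of 13
Threshold: 7

1 (7/13 voted 1)


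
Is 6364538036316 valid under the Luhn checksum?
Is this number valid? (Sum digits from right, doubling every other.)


Luhn sum = 62
62 mod 10 = 2

Invalid (Luhn sum mod 10 = 2)


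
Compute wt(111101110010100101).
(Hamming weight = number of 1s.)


Counting 1s in 111101110010100101

11


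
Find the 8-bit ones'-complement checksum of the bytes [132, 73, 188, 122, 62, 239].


Sum = 816 mod 256 = 48
Complement = 207

207


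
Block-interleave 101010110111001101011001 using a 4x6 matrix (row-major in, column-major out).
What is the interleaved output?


Matrix:
  101010
  110111
  001101
  011001
Read columns: 110001011011011011000111

110001011011011011000111


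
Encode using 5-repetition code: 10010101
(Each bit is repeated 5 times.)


Each bit -> 5 copies

1111100000000001111100000111110000011111


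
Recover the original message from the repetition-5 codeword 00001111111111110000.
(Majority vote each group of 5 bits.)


Groups: 00001, 11111, 11111, 10000
Majority votes: 0110

0110


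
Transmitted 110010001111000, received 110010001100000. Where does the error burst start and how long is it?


XOR: 000000000011000

Burst at position 10, length 2


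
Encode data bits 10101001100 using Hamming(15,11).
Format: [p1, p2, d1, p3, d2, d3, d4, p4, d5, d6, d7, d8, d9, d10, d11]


Parity bits: p1=1, p2=0, p3=1, p4=1

101101011001100


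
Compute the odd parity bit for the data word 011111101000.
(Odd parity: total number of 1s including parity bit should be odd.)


Number of 1s in data: 7
Parity bit: 0

0


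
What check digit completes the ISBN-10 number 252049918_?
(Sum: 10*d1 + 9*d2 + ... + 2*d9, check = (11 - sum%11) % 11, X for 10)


Weighted sum: 205
205 mod 11 = 7

Check digit: 4


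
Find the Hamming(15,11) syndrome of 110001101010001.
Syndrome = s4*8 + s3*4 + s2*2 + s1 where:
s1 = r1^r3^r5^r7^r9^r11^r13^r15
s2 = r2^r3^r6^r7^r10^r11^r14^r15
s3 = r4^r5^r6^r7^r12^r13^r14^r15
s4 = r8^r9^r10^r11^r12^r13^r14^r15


s1=1, s2=1, s3=1, s4=1

Syndrome = 15 (error at position 15)


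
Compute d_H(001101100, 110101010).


XOR: 111000110
Count of 1s: 5

5


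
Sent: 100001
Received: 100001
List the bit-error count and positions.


XOR: 000000

0 errors (received matches sent)


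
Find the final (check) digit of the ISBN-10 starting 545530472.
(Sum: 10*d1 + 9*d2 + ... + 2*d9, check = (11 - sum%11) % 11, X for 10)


Weighted sum: 220
220 mod 11 = 0

Check digit: 0


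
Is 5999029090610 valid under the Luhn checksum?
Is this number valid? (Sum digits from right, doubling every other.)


Luhn sum = 62
62 mod 10 = 2

Invalid (Luhn sum mod 10 = 2)


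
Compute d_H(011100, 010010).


XOR: 001110
Count of 1s: 3

3


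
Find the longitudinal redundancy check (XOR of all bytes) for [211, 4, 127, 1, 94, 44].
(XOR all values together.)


XOR chain: 211 ^ 4 ^ 127 ^ 1 ^ 94 ^ 44 = 219

219


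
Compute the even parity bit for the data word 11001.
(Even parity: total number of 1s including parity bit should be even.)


Number of 1s in data: 3
Parity bit: 1

1


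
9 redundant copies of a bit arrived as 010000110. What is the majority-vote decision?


Ones: 3 out of 9
Threshold: 5

0 (3/9 voted 1)


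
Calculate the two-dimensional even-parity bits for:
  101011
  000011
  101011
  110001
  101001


Row parities: 00011
Column parities: 011011

Row P: 00011, Col P: 011011, Corner: 0


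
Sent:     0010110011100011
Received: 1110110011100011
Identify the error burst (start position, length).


XOR: 1100000000000000

Burst at position 0, length 2


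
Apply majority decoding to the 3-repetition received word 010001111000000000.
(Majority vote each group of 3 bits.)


Groups: 010, 001, 111, 000, 000, 000
Majority votes: 001000

001000


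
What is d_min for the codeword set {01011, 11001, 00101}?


Comparing all pairs, minimum distance: 2
Can detect 1 errors, correct 0 errors

2


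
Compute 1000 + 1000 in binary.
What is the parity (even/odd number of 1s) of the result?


1000 = 8
1000 = 8
Sum = 16 = 10000
1s count = 1

odd parity (1 ones in 10000)


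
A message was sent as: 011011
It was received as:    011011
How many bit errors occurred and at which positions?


XOR: 000000

0 errors (received matches sent)


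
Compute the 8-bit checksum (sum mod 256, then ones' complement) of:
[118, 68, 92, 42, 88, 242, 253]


Sum = 903 mod 256 = 135
Complement = 120

120


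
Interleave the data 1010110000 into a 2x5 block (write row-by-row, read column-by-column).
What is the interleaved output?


Matrix:
  10101
  10000
Read columns: 1100100010

1100100010


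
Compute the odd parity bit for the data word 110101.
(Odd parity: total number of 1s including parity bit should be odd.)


Number of 1s in data: 4
Parity bit: 1

1


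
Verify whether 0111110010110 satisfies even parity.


Number of 1s: 8

Yes, parity is correct (8 ones)


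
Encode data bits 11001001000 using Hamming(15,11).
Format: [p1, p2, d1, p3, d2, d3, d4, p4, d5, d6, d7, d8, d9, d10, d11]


Parity bits: p1=1, p2=1, p3=0, p4=0

111010001001000


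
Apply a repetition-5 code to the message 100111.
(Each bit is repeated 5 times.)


Each bit -> 5 copies

111110000000000111111111111111


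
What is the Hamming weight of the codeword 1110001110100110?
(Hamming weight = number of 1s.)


Counting 1s in 1110001110100110

9


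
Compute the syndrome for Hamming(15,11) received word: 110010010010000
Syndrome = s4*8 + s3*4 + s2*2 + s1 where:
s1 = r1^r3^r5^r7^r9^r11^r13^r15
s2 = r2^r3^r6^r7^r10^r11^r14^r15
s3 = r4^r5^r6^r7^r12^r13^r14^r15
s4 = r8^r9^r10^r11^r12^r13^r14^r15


s1=1, s2=0, s3=1, s4=0

Syndrome = 5 (error at position 5)


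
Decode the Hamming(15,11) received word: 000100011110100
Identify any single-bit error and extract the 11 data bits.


Syndrome = 9: error at position 9

Data: 00000110100 (corrected bit 9)


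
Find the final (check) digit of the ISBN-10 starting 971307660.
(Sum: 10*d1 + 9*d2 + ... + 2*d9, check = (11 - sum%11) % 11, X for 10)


Weighted sum: 259
259 mod 11 = 6

Check digit: 5


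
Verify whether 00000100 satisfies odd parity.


Number of 1s: 1

Yes, parity is correct (1 ones)


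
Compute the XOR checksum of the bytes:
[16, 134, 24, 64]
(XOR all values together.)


XOR chain: 16 ^ 134 ^ 24 ^ 64 = 206

206


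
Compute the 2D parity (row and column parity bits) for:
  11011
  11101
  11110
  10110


Row parities: 0001
Column parities: 01110

Row P: 0001, Col P: 01110, Corner: 1


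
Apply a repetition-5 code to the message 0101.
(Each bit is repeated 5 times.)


Each bit -> 5 copies

00000111110000011111


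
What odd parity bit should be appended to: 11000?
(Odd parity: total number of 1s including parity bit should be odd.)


Number of 1s in data: 2
Parity bit: 1

1


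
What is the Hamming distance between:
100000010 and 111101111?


XOR: 011101101
Count of 1s: 6

6


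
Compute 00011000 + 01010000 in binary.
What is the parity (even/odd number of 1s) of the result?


00011000 = 24
01010000 = 80
Sum = 104 = 1101000
1s count = 3

odd parity (3 ones in 1101000)


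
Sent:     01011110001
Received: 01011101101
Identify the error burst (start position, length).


XOR: 00000011100

Burst at position 6, length 3


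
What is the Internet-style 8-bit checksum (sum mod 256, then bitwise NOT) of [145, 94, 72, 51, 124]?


Sum = 486 mod 256 = 230
Complement = 25

25


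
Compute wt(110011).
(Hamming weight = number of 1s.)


Counting 1s in 110011

4


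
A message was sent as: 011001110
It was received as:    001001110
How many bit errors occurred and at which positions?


XOR: 010000000

1 error(s) at position(s): 1


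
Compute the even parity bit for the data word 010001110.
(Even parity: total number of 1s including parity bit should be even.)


Number of 1s in data: 4
Parity bit: 0

0


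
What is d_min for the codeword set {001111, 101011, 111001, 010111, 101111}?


Comparing all pairs, minimum distance: 1
Can detect 0 errors, correct 0 errors

1


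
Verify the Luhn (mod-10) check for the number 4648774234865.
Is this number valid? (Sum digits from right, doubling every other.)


Luhn sum = 65
65 mod 10 = 5

Invalid (Luhn sum mod 10 = 5)


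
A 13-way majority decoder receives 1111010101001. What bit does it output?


Ones: 8 out of 13
Threshold: 7

1 (8/13 voted 1)


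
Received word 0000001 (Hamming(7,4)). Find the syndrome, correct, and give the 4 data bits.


Syndrome = 7: error at position 7

Data: 0000 (corrected bit 7)


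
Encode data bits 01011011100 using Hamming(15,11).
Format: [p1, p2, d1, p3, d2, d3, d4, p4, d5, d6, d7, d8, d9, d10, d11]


Parity bits: p1=1, p2=0, p3=0, p4=0

100010101011100


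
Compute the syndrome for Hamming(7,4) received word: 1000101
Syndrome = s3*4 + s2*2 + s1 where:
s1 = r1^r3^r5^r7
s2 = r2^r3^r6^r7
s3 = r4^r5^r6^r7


s1=1, s2=1, s3=0

Syndrome = 3 (error at position 3)


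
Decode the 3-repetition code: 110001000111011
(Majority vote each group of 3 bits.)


Groups: 110, 001, 000, 111, 011
Majority votes: 10011

10011


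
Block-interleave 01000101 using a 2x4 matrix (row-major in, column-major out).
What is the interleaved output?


Matrix:
  0100
  0101
Read columns: 00110001

00110001


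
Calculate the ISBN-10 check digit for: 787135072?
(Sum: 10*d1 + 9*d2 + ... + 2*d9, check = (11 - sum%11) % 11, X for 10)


Weighted sum: 273
273 mod 11 = 9

Check digit: 2


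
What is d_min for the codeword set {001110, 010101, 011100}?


Comparing all pairs, minimum distance: 2
Can detect 1 errors, correct 0 errors

2


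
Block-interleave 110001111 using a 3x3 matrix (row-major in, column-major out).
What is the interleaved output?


Matrix:
  110
  001
  111
Read columns: 101101011

101101011


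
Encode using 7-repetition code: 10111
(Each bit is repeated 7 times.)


Each bit -> 7 copies

11111110000000111111111111111111111


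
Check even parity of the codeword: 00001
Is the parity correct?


Number of 1s: 1

No, parity error (1 ones)


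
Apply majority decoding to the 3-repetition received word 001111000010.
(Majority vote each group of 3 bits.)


Groups: 001, 111, 000, 010
Majority votes: 0100

0100


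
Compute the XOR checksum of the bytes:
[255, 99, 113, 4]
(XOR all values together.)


XOR chain: 255 ^ 99 ^ 113 ^ 4 = 233

233


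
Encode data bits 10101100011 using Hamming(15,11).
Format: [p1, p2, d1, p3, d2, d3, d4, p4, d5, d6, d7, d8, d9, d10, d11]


Parity bits: p1=1, p2=1, p3=1, p4=0

111101001100011


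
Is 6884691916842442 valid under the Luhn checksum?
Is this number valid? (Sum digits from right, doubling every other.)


Luhn sum = 82
82 mod 10 = 2

Invalid (Luhn sum mod 10 = 2)


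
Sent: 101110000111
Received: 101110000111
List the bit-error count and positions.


XOR: 000000000000

0 errors (received matches sent)


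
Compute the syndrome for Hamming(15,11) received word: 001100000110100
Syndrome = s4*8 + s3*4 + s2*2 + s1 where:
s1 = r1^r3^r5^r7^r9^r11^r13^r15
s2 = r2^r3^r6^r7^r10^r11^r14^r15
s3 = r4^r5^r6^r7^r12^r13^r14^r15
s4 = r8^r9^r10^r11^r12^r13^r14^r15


s1=1, s2=1, s3=0, s4=1

Syndrome = 11 (error at position 11)


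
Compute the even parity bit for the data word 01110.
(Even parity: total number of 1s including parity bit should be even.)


Number of 1s in data: 3
Parity bit: 1

1


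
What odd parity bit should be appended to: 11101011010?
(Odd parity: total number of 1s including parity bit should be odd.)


Number of 1s in data: 7
Parity bit: 0

0


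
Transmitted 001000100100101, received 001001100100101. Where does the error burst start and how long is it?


XOR: 000001000000000

Burst at position 5, length 1


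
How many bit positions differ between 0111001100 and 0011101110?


XOR: 0100100010
Count of 1s: 3

3


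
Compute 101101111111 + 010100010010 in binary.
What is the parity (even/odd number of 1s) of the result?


101101111111 = 2943
010100010010 = 1298
Sum = 4241 = 1000010010001
1s count = 4

even parity (4 ones in 1000010010001)


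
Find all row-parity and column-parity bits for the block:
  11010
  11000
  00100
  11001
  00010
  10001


Row parities: 101110
Column parities: 01100

Row P: 101110, Col P: 01100, Corner: 0


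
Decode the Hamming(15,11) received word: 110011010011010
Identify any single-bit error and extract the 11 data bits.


Syndrome = 1: error at position 1

Data: 01100011010 (corrected bit 1)


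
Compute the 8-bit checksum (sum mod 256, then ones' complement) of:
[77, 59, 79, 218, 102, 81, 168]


Sum = 784 mod 256 = 16
Complement = 239

239


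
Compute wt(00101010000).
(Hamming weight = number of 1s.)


Counting 1s in 00101010000

3


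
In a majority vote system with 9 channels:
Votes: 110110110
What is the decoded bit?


Ones: 6 out of 9
Threshold: 5

1 (6/9 voted 1)


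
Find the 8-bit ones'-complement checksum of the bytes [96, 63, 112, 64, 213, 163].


Sum = 711 mod 256 = 199
Complement = 56

56


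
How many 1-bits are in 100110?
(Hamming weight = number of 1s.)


Counting 1s in 100110

3


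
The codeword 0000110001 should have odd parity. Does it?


Number of 1s: 3

Yes, parity is correct (3 ones)


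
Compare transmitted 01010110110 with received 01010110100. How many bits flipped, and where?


XOR: 00000000010

1 error(s) at position(s): 9


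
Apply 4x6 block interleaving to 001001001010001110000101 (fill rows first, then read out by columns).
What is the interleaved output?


Matrix:
  001001
  001010
  001110
  000101
Read columns: 000000001110001101101001

000000001110001101101001


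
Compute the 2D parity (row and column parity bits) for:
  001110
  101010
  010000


Row parities: 111
Column parities: 110100

Row P: 111, Col P: 110100, Corner: 1


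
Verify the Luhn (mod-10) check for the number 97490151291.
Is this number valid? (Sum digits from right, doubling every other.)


Luhn sum = 48
48 mod 10 = 8

Invalid (Luhn sum mod 10 = 8)


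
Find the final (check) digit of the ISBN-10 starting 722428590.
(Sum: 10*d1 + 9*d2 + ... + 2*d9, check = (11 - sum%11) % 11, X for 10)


Weighted sum: 231
231 mod 11 = 0

Check digit: 0


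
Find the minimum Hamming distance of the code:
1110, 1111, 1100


Comparing all pairs, minimum distance: 1
Can detect 0 errors, correct 0 errors

1


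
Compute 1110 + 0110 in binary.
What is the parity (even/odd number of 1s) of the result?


1110 = 14
0110 = 6
Sum = 20 = 10100
1s count = 2

even parity (2 ones in 10100)


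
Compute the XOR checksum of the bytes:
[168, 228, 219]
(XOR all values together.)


XOR chain: 168 ^ 228 ^ 219 = 151

151


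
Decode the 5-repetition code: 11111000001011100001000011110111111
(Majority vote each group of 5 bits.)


Groups: 11111, 00000, 10111, 00001, 00001, 11101, 11111
Majority votes: 1010011

1010011


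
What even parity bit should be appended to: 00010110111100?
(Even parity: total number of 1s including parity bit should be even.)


Number of 1s in data: 7
Parity bit: 1

1


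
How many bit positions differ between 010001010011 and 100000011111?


XOR: 110001001100
Count of 1s: 5

5


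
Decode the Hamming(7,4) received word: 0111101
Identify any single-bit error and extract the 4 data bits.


Syndrome = 7: error at position 7

Data: 1100 (corrected bit 7)


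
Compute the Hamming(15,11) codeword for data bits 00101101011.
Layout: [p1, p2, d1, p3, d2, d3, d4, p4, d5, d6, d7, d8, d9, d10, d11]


Parity bits: p1=0, p2=0, p3=0, p4=1

000001011101011


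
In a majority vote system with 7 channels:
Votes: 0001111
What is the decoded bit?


Ones: 4 out of 7
Threshold: 4

1 (4/7 voted 1)


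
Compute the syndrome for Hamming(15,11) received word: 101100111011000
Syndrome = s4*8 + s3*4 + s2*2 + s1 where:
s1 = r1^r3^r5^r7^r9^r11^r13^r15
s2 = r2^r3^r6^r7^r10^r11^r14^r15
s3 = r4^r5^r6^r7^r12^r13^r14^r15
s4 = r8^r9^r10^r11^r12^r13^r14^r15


s1=1, s2=1, s3=1, s4=0

Syndrome = 7 (error at position 7)


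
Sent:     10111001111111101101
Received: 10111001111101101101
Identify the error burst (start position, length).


XOR: 00000000000010000000

Burst at position 12, length 1


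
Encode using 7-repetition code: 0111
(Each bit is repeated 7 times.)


Each bit -> 7 copies

0000000111111111111111111111


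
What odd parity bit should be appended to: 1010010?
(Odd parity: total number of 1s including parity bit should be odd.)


Number of 1s in data: 3
Parity bit: 0

0


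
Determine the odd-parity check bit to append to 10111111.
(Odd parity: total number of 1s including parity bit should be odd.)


Number of 1s in data: 7
Parity bit: 0

0


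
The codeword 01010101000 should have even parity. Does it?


Number of 1s: 4

Yes, parity is correct (4 ones)


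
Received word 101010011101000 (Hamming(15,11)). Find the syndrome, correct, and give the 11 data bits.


Syndrome = 0: no error detected

Data: 11001101000 (no errors)


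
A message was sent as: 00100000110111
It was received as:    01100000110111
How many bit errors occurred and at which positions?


XOR: 01000000000000

1 error(s) at position(s): 1


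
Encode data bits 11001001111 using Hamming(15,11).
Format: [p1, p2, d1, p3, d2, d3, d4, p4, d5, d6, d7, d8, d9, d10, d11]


Parity bits: p1=1, p2=1, p3=1, p4=1

111110011001111


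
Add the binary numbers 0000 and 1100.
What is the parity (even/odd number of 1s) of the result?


0000 = 0
1100 = 12
Sum = 12 = 1100
1s count = 2

even parity (2 ones in 1100)


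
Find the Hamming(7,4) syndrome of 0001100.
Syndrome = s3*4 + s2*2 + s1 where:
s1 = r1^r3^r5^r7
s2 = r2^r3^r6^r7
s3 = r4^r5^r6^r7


s1=1, s2=0, s3=0

Syndrome = 1 (error at position 1)


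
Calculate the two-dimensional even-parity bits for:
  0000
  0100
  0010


Row parities: 011
Column parities: 0110

Row P: 011, Col P: 0110, Corner: 0


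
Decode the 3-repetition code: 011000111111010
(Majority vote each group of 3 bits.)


Groups: 011, 000, 111, 111, 010
Majority votes: 10110

10110


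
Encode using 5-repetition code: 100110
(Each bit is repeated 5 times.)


Each bit -> 5 copies

111110000000000111111111100000


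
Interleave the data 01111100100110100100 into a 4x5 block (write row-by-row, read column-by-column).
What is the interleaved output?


Matrix:
  01111
  10010
  01101
  00100
Read columns: 01001010101111001010

01001010101111001010


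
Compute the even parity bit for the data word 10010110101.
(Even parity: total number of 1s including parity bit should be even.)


Number of 1s in data: 6
Parity bit: 0

0


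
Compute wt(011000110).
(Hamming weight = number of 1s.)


Counting 1s in 011000110

4


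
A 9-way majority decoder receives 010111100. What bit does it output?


Ones: 5 out of 9
Threshold: 5

1 (5/9 voted 1)


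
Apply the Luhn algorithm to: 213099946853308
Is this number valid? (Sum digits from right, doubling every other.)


Luhn sum = 77
77 mod 10 = 7

Invalid (Luhn sum mod 10 = 7)


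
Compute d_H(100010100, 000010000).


XOR: 100000100
Count of 1s: 2

2


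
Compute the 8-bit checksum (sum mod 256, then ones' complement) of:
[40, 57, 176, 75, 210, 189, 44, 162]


Sum = 953 mod 256 = 185
Complement = 70

70


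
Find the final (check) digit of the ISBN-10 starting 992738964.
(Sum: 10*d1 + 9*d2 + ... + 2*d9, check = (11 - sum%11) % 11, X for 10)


Weighted sum: 356
356 mod 11 = 4

Check digit: 7


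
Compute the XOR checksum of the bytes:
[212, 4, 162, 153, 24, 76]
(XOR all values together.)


XOR chain: 212 ^ 4 ^ 162 ^ 153 ^ 24 ^ 76 = 191

191


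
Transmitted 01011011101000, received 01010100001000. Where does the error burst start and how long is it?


XOR: 00001111100000

Burst at position 4, length 5


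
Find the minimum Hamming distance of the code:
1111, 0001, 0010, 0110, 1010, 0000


Comparing all pairs, minimum distance: 1
Can detect 0 errors, correct 0 errors

1


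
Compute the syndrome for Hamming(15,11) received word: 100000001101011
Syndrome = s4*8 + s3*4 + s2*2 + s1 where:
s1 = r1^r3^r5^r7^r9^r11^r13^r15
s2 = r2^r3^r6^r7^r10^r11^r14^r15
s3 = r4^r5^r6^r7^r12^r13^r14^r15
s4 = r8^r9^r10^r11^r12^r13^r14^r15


s1=1, s2=1, s3=1, s4=1

Syndrome = 15 (error at position 15)


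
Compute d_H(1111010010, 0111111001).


XOR: 1000101011
Count of 1s: 5

5


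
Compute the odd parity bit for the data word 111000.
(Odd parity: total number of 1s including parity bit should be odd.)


Number of 1s in data: 3
Parity bit: 0

0


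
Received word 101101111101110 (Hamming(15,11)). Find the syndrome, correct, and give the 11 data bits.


Syndrome = 3: error at position 3

Data: 00111101110 (corrected bit 3)


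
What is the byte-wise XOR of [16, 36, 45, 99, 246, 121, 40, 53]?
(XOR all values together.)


XOR chain: 16 ^ 36 ^ 45 ^ 99 ^ 246 ^ 121 ^ 40 ^ 53 = 232

232


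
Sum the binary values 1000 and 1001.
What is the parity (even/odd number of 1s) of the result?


1000 = 8
1001 = 9
Sum = 17 = 10001
1s count = 2

even parity (2 ones in 10001)


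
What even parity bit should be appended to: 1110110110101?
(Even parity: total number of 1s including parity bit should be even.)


Number of 1s in data: 9
Parity bit: 1

1


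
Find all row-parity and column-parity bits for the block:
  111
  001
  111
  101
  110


Row parities: 11100
Column parities: 010

Row P: 11100, Col P: 010, Corner: 1


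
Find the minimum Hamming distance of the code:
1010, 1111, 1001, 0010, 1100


Comparing all pairs, minimum distance: 1
Can detect 0 errors, correct 0 errors

1


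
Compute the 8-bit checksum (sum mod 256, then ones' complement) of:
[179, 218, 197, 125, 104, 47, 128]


Sum = 998 mod 256 = 230
Complement = 25

25


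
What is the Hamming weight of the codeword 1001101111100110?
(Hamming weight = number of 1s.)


Counting 1s in 1001101111100110

10


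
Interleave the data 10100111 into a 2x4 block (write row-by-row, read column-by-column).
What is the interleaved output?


Matrix:
  1010
  0111
Read columns: 10011101

10011101


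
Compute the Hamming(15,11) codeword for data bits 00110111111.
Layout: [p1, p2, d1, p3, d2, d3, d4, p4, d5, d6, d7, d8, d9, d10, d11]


Parity bits: p1=0, p2=0, p3=0, p4=0

000001100111111


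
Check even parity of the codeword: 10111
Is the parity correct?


Number of 1s: 4

Yes, parity is correct (4 ones)


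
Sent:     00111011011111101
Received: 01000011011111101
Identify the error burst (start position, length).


XOR: 01111000000000000

Burst at position 1, length 4


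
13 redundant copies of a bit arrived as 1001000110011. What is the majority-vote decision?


Ones: 6 out of 13
Threshold: 7

0 (6/13 voted 1)


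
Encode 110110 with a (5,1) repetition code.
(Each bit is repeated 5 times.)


Each bit -> 5 copies

111111111100000111111111100000


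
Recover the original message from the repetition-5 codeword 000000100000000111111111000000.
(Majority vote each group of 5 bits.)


Groups: 00000, 01000, 00000, 11111, 11110, 00000
Majority votes: 000110

000110


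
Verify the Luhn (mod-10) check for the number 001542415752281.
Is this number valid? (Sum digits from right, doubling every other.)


Luhn sum = 45
45 mod 10 = 5

Invalid (Luhn sum mod 10 = 5)
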